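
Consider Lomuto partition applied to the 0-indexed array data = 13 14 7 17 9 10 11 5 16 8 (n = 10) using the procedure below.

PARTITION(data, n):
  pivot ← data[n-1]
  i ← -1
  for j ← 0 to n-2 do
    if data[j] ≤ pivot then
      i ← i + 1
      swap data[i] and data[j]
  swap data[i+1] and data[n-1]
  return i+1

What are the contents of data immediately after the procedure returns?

7 5 8 17 9 10 11 14 16 13

pivot=8, i=-1
j=0: 13>8, skip
j=1: 14>8, skip
j=2: 7≤8, i=0, swap(0,2) ⇒ 7 14 13 17 9 10 11 5 16 8
j=3: 17>8, skip
j=4: 9>8, skip
j=5: 10>8, skip
j=6: 11>8, skip
j=7: 5≤8, i=1, swap(1,7) ⇒ 7 5 13 17 9 10 11 14 16 8
j=8: 16>8, skip
swap(2,9) ⇒ 7 5 8 17 9 10 11 14 16 13; return 2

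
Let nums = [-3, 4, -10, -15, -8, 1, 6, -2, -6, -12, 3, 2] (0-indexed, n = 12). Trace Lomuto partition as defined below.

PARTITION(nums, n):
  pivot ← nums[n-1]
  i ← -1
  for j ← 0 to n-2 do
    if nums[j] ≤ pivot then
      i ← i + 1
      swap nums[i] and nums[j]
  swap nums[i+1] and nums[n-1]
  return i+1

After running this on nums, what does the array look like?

[-3, -10, -15, -8, 1, -2, -6, -12, 2, 4, 3, 6]

pivot=2, i=-1
j=0: -3≤2, i=0, swap(0,0) ⇒ [-3, 4, -10, -15, -8, 1, 6, -2, -6, -12, 3, 2]
j=1: 4>2, skip
j=2: -10≤2, i=1, swap(1,2) ⇒ [-3, -10, 4, -15, -8, 1, 6, -2, -6, -12, 3, 2]
j=3: -15≤2, i=2, swap(2,3) ⇒ [-3, -10, -15, 4, -8, 1, 6, -2, -6, -12, 3, 2]
j=4: -8≤2, i=3, swap(3,4) ⇒ [-3, -10, -15, -8, 4, 1, 6, -2, -6, -12, 3, 2]
j=5: 1≤2, i=4, swap(4,5) ⇒ [-3, -10, -15, -8, 1, 4, 6, -2, -6, -12, 3, 2]
j=6: 6>2, skip
j=7: -2≤2, i=5, swap(5,7) ⇒ [-3, -10, -15, -8, 1, -2, 6, 4, -6, -12, 3, 2]
j=8: -6≤2, i=6, swap(6,8) ⇒ [-3, -10, -15, -8, 1, -2, -6, 4, 6, -12, 3, 2]
j=9: -12≤2, i=7, swap(7,9) ⇒ [-3, -10, -15, -8, 1, -2, -6, -12, 6, 4, 3, 2]
j=10: 3>2, skip
swap(8,11) ⇒ [-3, -10, -15, -8, 1, -2, -6, -12, 2, 4, 3, 6]; return 8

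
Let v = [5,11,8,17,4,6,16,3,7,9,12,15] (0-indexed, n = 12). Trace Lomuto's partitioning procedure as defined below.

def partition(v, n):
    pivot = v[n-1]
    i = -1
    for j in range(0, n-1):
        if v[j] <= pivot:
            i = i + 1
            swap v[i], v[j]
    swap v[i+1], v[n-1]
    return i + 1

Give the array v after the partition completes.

[5,11,8,4,6,3,7,9,12,15,16,17]

pivot=15, i=-1
j=0: 5≤15, i=0, swap(0,0) ⇒ [5,11,8,17,4,6,16,3,7,9,12,15]
j=1: 11≤15, i=1, swap(1,1) ⇒ [5,11,8,17,4,6,16,3,7,9,12,15]
j=2: 8≤15, i=2, swap(2,2) ⇒ [5,11,8,17,4,6,16,3,7,9,12,15]
j=3: 17>15, skip
j=4: 4≤15, i=3, swap(3,4) ⇒ [5,11,8,4,17,6,16,3,7,9,12,15]
j=5: 6≤15, i=4, swap(4,5) ⇒ [5,11,8,4,6,17,16,3,7,9,12,15]
j=6: 16>15, skip
j=7: 3≤15, i=5, swap(5,7) ⇒ [5,11,8,4,6,3,16,17,7,9,12,15]
j=8: 7≤15, i=6, swap(6,8) ⇒ [5,11,8,4,6,3,7,17,16,9,12,15]
j=9: 9≤15, i=7, swap(7,9) ⇒ [5,11,8,4,6,3,7,9,16,17,12,15]
j=10: 12≤15, i=8, swap(8,10) ⇒ [5,11,8,4,6,3,7,9,12,17,16,15]
swap(9,11) ⇒ [5,11,8,4,6,3,7,9,12,15,16,17]; return 9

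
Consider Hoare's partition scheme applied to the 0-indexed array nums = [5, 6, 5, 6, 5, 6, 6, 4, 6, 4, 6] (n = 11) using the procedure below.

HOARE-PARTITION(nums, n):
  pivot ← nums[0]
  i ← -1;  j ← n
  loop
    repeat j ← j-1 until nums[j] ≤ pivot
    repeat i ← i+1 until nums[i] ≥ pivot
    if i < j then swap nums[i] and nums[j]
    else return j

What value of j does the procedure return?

2

pivot=5
j stops at 9 (4), i stops at 0 (5); swap ⇒ [4, 6, 5, 6, 5, 6, 6, 4, 6, 5, 6]
j stops at 7 (4), i stops at 1 (6); swap ⇒ [4, 4, 5, 6, 5, 6, 6, 6, 6, 5, 6]
j stops at 4 (5), i stops at 2 (5); swap ⇒ [4, 4, 5, 6, 5, 6, 6, 6, 6, 5, 6]
j stops at 2, i stops at 3; i≥j ⇒ return 2. nums=[4, 4, 5, 6, 5, 6, 6, 6, 6, 5, 6]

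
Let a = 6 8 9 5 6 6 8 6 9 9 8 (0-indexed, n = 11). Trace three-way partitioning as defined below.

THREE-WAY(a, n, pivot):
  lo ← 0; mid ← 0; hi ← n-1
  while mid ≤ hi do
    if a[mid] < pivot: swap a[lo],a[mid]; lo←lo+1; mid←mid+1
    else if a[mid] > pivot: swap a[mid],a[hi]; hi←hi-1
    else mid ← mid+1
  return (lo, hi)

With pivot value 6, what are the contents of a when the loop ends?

5 6 6 6 6 8 9 9 9 8 8

pivot = 6; lo=0, mid=0, hi=10
a[mid]=6=6: mid=1
a[mid]=8>6: swap a[1],a[10]; hi=9 → 6 8 9 5 6 6 8 6 9 9 8
a[mid]=8>6: swap a[1],a[9]; hi=8 → 6 9 9 5 6 6 8 6 9 8 8
a[mid]=9>6: swap a[1],a[8]; hi=7 → 6 9 9 5 6 6 8 6 9 8 8
a[mid]=9>6: swap a[1],a[7]; hi=6 → 6 6 9 5 6 6 8 9 9 8 8
a[mid]=6=6: mid=2
a[mid]=9>6: swap a[2],a[6]; hi=5 → 6 6 8 5 6 6 9 9 9 8 8
a[mid]=8>6: swap a[2],a[5]; hi=4 → 6 6 6 5 6 8 9 9 9 8 8
a[mid]=6=6: mid=3
a[mid]=5<6: swap a[0],a[3]; lo=1,mid=4 → 5 6 6 6 6 8 9 9 9 8 8
a[mid]=6=6: mid=5
end: lo=1, hi=4; a = 5 6 6 6 6 8 9 9 9 8 8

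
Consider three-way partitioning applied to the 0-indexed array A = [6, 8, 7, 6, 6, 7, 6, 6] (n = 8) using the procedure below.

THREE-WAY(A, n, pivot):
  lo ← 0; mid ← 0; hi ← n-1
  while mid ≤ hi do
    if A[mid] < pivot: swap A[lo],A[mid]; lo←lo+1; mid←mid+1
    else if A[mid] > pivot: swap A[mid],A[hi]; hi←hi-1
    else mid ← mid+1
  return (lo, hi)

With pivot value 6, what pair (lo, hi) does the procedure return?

lo=0 mid=0 hi=7
6=6: mid=1
8>6: swap(1,7), hi=6 ⇒ [6, 6, 7, 6, 6, 7, 6, 8]
6=6: mid=2
7>6: swap(2,6), hi=5 ⇒ [6, 6, 6, 6, 6, 7, 7, 8]
6=6: mid=3
6=6: mid=4
6=6: mid=5
7>6: swap(5,5), hi=4 ⇒ [6, 6, 6, 6, 6, 7, 7, 8]
done. lo=0 hi=4; A=[6, 6, 6, 6, 6, 7, 7, 8]

(0, 4)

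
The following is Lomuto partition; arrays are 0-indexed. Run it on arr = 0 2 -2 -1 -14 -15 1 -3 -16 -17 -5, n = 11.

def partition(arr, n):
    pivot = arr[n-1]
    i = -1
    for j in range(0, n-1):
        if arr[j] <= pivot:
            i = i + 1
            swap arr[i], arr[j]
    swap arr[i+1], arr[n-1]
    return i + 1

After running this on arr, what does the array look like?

-14 -15 -16 -17 -5 2 1 -3 -2 -1 0

pivot = arr[10] = -5; i = -1
j=0: arr[0]=0 > -5 → no swap
j=1: arr[1]=2 > -5 → no swap
j=2: arr[2]=-2 > -5 → no swap
j=3: arr[3]=-1 > -5 → no swap
j=4: arr[4]=-14 ≤ -5 → i=0, swap arr[0],arr[4] → -14 2 -2 -1 0 -15 1 -3 -16 -17 -5
j=5: arr[5]=-15 ≤ -5 → i=1, swap arr[1],arr[5] → -14 -15 -2 -1 0 2 1 -3 -16 -17 -5
j=6: arr[6]=1 > -5 → no swap
j=7: arr[7]=-3 > -5 → no swap
j=8: arr[8]=-16 ≤ -5 → i=2, swap arr[2],arr[8] → -14 -15 -16 -1 0 2 1 -3 -2 -17 -5
j=9: arr[9]=-17 ≤ -5 → i=3, swap arr[3],arr[9] → -14 -15 -16 -17 0 2 1 -3 -2 -1 -5
final swap arr[4],arr[10] → -14 -15 -16 -17 -5 2 1 -3 -2 -1 0; return 4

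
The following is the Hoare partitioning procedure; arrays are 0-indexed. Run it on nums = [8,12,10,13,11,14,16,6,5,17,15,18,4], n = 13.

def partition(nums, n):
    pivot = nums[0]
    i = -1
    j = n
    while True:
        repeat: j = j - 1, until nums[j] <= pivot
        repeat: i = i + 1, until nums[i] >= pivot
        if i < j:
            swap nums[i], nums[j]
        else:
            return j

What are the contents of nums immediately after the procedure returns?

pivot=8
j stops at 12 (4), i stops at 0 (8); swap ⇒ [4,12,10,13,11,14,16,6,5,17,15,18,8]
j stops at 8 (5), i stops at 1 (12); swap ⇒ [4,5,10,13,11,14,16,6,12,17,15,18,8]
j stops at 7 (6), i stops at 2 (10); swap ⇒ [4,5,6,13,11,14,16,10,12,17,15,18,8]
j stops at 2, i stops at 3; i≥j ⇒ return 2. nums=[4,5,6,13,11,14,16,10,12,17,15,18,8]

[4,5,6,13,11,14,16,10,12,17,15,18,8]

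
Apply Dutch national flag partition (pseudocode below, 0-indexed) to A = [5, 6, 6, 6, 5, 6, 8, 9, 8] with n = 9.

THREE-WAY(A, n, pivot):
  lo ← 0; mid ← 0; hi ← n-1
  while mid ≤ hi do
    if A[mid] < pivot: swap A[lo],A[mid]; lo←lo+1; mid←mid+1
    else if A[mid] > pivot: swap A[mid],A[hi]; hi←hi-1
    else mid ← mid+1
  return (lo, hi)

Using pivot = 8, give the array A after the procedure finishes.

[5, 6, 6, 6, 5, 6, 8, 8, 9]

lo=0 mid=0 hi=8
5<8: swap(0,0), lo=1 mid=1 ⇒ [5, 6, 6, 6, 5, 6, 8, 9, 8]
6<8: swap(1,1), lo=2 mid=2 ⇒ [5, 6, 6, 6, 5, 6, 8, 9, 8]
6<8: swap(2,2), lo=3 mid=3 ⇒ [5, 6, 6, 6, 5, 6, 8, 9, 8]
6<8: swap(3,3), lo=4 mid=4 ⇒ [5, 6, 6, 6, 5, 6, 8, 9, 8]
5<8: swap(4,4), lo=5 mid=5 ⇒ [5, 6, 6, 6, 5, 6, 8, 9, 8]
6<8: swap(5,5), lo=6 mid=6 ⇒ [5, 6, 6, 6, 5, 6, 8, 9, 8]
8=8: mid=7
9>8: swap(7,8), hi=7 ⇒ [5, 6, 6, 6, 5, 6, 8, 8, 9]
8=8: mid=8
done. lo=6 hi=7; A=[5, 6, 6, 6, 5, 6, 8, 8, 9]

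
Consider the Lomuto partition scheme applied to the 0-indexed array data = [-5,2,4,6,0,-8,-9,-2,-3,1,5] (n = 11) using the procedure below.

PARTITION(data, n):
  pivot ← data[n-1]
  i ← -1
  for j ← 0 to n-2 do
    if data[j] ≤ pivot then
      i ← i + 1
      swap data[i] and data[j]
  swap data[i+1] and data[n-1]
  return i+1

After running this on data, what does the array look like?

[-5,2,4,0,-8,-9,-2,-3,1,5,6]

pivot=5, i=-1
j=0: -5≤5, i=0, swap(0,0) ⇒ [-5,2,4,6,0,-8,-9,-2,-3,1,5]
j=1: 2≤5, i=1, swap(1,1) ⇒ [-5,2,4,6,0,-8,-9,-2,-3,1,5]
j=2: 4≤5, i=2, swap(2,2) ⇒ [-5,2,4,6,0,-8,-9,-2,-3,1,5]
j=3: 6>5, skip
j=4: 0≤5, i=3, swap(3,4) ⇒ [-5,2,4,0,6,-8,-9,-2,-3,1,5]
j=5: -8≤5, i=4, swap(4,5) ⇒ [-5,2,4,0,-8,6,-9,-2,-3,1,5]
j=6: -9≤5, i=5, swap(5,6) ⇒ [-5,2,4,0,-8,-9,6,-2,-3,1,5]
j=7: -2≤5, i=6, swap(6,7) ⇒ [-5,2,4,0,-8,-9,-2,6,-3,1,5]
j=8: -3≤5, i=7, swap(7,8) ⇒ [-5,2,4,0,-8,-9,-2,-3,6,1,5]
j=9: 1≤5, i=8, swap(8,9) ⇒ [-5,2,4,0,-8,-9,-2,-3,1,6,5]
swap(9,10) ⇒ [-5,2,4,0,-8,-9,-2,-3,1,5,6]; return 9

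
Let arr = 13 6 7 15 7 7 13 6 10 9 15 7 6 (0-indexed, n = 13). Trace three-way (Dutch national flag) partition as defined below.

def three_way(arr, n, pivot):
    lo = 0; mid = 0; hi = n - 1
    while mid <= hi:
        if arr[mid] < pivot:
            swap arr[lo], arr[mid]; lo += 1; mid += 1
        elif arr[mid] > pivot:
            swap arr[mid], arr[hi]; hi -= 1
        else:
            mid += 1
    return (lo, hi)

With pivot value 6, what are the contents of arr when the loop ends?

pivot = 6; lo=0, mid=0, hi=12
arr[mid]=13>6: swap arr[0],arr[12]; hi=11 → 6 6 7 15 7 7 13 6 10 9 15 7 13
arr[mid]=6=6: mid=1
arr[mid]=6=6: mid=2
arr[mid]=7>6: swap arr[2],arr[11]; hi=10 → 6 6 7 15 7 7 13 6 10 9 15 7 13
arr[mid]=7>6: swap arr[2],arr[10]; hi=9 → 6 6 15 15 7 7 13 6 10 9 7 7 13
arr[mid]=15>6: swap arr[2],arr[9]; hi=8 → 6 6 9 15 7 7 13 6 10 15 7 7 13
arr[mid]=9>6: swap arr[2],arr[8]; hi=7 → 6 6 10 15 7 7 13 6 9 15 7 7 13
arr[mid]=10>6: swap arr[2],arr[7]; hi=6 → 6 6 6 15 7 7 13 10 9 15 7 7 13
arr[mid]=6=6: mid=3
arr[mid]=15>6: swap arr[3],arr[6]; hi=5 → 6 6 6 13 7 7 15 10 9 15 7 7 13
arr[mid]=13>6: swap arr[3],arr[5]; hi=4 → 6 6 6 7 7 13 15 10 9 15 7 7 13
arr[mid]=7>6: swap arr[3],arr[4]; hi=3 → 6 6 6 7 7 13 15 10 9 15 7 7 13
arr[mid]=7>6: swap arr[3],arr[3]; hi=2 → 6 6 6 7 7 13 15 10 9 15 7 7 13
end: lo=0, hi=2; arr = 6 6 6 7 7 13 15 10 9 15 7 7 13

6 6 6 7 7 13 15 10 9 15 7 7 13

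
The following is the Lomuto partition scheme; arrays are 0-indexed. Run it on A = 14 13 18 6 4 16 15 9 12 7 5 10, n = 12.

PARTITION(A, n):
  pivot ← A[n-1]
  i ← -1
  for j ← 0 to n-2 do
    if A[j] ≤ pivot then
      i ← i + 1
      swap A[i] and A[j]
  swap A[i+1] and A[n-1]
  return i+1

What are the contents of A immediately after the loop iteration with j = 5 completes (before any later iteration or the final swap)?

6 4 18 14 13 16 15 9 12 7 5 10

pivot=10, i=-1
j=0: 14>10, skip
j=1: 13>10, skip
j=2: 18>10, skip
j=3: 6≤10, i=0, swap(0,3) ⇒ 6 13 18 14 4 16 15 9 12 7 5 10
j=4: 4≤10, i=1, swap(1,4) ⇒ 6 4 18 14 13 16 15 9 12 7 5 10
j=5: 16>10, skip
(after j=5) A = 6 4 18 14 13 16 15 9 12 7 5 10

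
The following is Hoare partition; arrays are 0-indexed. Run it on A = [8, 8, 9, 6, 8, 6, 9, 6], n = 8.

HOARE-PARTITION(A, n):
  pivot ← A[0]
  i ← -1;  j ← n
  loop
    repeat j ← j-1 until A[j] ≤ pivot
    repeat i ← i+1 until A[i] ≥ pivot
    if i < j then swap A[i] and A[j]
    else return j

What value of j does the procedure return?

3

pivot = A[0] = 8; i = -1, j = 8
j→7 (A[7]=6≤8), i→0 (A[0]=8≥8); i<j, swap → [6, 8, 9, 6, 8, 6, 9, 8]
j→5 (A[5]=6≤8), i→1 (A[1]=8≥8); i<j, swap → [6, 6, 9, 6, 8, 8, 9, 8]
j→4 (A[4]=8≤8), i→2 (A[2]=9≥8); i<j, swap → [6, 6, 8, 6, 9, 8, 9, 8]
j→3, i→4; i≥j, return j=3. A = [6, 6, 8, 6, 9, 8, 9, 8]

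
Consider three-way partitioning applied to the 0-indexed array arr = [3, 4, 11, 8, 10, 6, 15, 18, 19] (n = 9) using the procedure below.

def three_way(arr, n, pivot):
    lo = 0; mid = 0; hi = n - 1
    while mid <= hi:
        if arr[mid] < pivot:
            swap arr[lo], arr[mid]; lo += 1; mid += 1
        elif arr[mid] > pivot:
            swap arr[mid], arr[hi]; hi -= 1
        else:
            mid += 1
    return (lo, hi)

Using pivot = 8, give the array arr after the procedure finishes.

[3, 4, 6, 8, 10, 15, 18, 19, 11]

lo=0 mid=0 hi=8
3<8: swap(0,0), lo=1 mid=1 ⇒ [3, 4, 11, 8, 10, 6, 15, 18, 19]
4<8: swap(1,1), lo=2 mid=2 ⇒ [3, 4, 11, 8, 10, 6, 15, 18, 19]
11>8: swap(2,8), hi=7 ⇒ [3, 4, 19, 8, 10, 6, 15, 18, 11]
19>8: swap(2,7), hi=6 ⇒ [3, 4, 18, 8, 10, 6, 15, 19, 11]
18>8: swap(2,6), hi=5 ⇒ [3, 4, 15, 8, 10, 6, 18, 19, 11]
15>8: swap(2,5), hi=4 ⇒ [3, 4, 6, 8, 10, 15, 18, 19, 11]
6<8: swap(2,2), lo=3 mid=3 ⇒ [3, 4, 6, 8, 10, 15, 18, 19, 11]
8=8: mid=4
10>8: swap(4,4), hi=3 ⇒ [3, 4, 6, 8, 10, 15, 18, 19, 11]
done. lo=3 hi=3; arr=[3, 4, 6, 8, 10, 15, 18, 19, 11]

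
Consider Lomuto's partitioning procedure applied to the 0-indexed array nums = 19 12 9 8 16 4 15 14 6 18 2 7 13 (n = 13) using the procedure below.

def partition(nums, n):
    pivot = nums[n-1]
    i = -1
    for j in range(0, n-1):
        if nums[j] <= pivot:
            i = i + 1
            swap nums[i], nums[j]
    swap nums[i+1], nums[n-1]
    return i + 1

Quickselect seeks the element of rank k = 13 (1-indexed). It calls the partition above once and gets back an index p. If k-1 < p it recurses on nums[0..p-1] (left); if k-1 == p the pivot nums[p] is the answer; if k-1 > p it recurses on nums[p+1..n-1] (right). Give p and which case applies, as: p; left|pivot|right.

pivot = nums[12] = 13; i = -1
j=0: nums[0]=19 > 13 → no swap
j=1: nums[1]=12 ≤ 13 → i=0, swap nums[0],nums[1] → 12 19 9 8 16 4 15 14 6 18 2 7 13
j=2: nums[2]=9 ≤ 13 → i=1, swap nums[1],nums[2] → 12 9 19 8 16 4 15 14 6 18 2 7 13
j=3: nums[3]=8 ≤ 13 → i=2, swap nums[2],nums[3] → 12 9 8 19 16 4 15 14 6 18 2 7 13
j=4: nums[4]=16 > 13 → no swap
j=5: nums[5]=4 ≤ 13 → i=3, swap nums[3],nums[5] → 12 9 8 4 16 19 15 14 6 18 2 7 13
j=6: nums[6]=15 > 13 → no swap
j=7: nums[7]=14 > 13 → no swap
j=8: nums[8]=6 ≤ 13 → i=4, swap nums[4],nums[8] → 12 9 8 4 6 19 15 14 16 18 2 7 13
j=9: nums[9]=18 > 13 → no swap
j=10: nums[10]=2 ≤ 13 → i=5, swap nums[5],nums[10] → 12 9 8 4 6 2 15 14 16 18 19 7 13
j=11: nums[11]=7 ≤ 13 → i=6, swap nums[6],nums[11] → 12 9 8 4 6 2 7 14 16 18 19 15 13
final swap nums[7],nums[12] → 12 9 8 4 6 2 7 13 16 18 19 15 14; return 7
p = 7; k-1 = 12 > 7 ⇒ right

7; right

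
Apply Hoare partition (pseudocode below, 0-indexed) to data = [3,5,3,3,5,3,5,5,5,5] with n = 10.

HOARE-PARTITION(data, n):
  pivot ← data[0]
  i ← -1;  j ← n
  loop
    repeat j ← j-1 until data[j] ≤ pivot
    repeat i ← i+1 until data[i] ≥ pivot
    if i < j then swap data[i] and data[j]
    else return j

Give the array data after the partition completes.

pivot = data[0] = 3; i = -1, j = 10
j→5 (data[5]=3≤3), i→0 (data[0]=3≥3); i<j, swap → [3,5,3,3,5,3,5,5,5,5]
j→3 (data[3]=3≤3), i→1 (data[1]=5≥3); i<j, swap → [3,3,3,5,5,3,5,5,5,5]
j→2, i→2; i≥j, return j=2. data = [3,3,3,5,5,3,5,5,5,5]

[3,3,3,5,5,3,5,5,5,5]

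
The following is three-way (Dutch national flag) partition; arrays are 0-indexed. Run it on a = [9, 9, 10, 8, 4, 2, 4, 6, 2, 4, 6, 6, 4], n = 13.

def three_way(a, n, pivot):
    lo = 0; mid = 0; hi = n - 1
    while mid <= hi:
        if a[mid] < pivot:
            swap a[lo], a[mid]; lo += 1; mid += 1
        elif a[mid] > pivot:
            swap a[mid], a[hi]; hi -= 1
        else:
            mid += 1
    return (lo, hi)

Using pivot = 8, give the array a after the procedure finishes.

[4, 6, 6, 4, 2, 4, 6, 2, 4, 8, 10, 9, 9]

pivot = 8; lo=0, mid=0, hi=12
a[mid]=9>8: swap a[0],a[12]; hi=11 → [4, 9, 10, 8, 4, 2, 4, 6, 2, 4, 6, 6, 9]
a[mid]=4<8: swap a[0],a[0]; lo=1,mid=1 → [4, 9, 10, 8, 4, 2, 4, 6, 2, 4, 6, 6, 9]
a[mid]=9>8: swap a[1],a[11]; hi=10 → [4, 6, 10, 8, 4, 2, 4, 6, 2, 4, 6, 9, 9]
a[mid]=6<8: swap a[1],a[1]; lo=2,mid=2 → [4, 6, 10, 8, 4, 2, 4, 6, 2, 4, 6, 9, 9]
a[mid]=10>8: swap a[2],a[10]; hi=9 → [4, 6, 6, 8, 4, 2, 4, 6, 2, 4, 10, 9, 9]
a[mid]=6<8: swap a[2],a[2]; lo=3,mid=3 → [4, 6, 6, 8, 4, 2, 4, 6, 2, 4, 10, 9, 9]
a[mid]=8=8: mid=4
a[mid]=4<8: swap a[3],a[4]; lo=4,mid=5 → [4, 6, 6, 4, 8, 2, 4, 6, 2, 4, 10, 9, 9]
a[mid]=2<8: swap a[4],a[5]; lo=5,mid=6 → [4, 6, 6, 4, 2, 8, 4, 6, 2, 4, 10, 9, 9]
a[mid]=4<8: swap a[5],a[6]; lo=6,mid=7 → [4, 6, 6, 4, 2, 4, 8, 6, 2, 4, 10, 9, 9]
a[mid]=6<8: swap a[6],a[7]; lo=7,mid=8 → [4, 6, 6, 4, 2, 4, 6, 8, 2, 4, 10, 9, 9]
a[mid]=2<8: swap a[7],a[8]; lo=8,mid=9 → [4, 6, 6, 4, 2, 4, 6, 2, 8, 4, 10, 9, 9]
a[mid]=4<8: swap a[8],a[9]; lo=9,mid=10 → [4, 6, 6, 4, 2, 4, 6, 2, 4, 8, 10, 9, 9]
end: lo=9, hi=9; a = [4, 6, 6, 4, 2, 4, 6, 2, 4, 8, 10, 9, 9]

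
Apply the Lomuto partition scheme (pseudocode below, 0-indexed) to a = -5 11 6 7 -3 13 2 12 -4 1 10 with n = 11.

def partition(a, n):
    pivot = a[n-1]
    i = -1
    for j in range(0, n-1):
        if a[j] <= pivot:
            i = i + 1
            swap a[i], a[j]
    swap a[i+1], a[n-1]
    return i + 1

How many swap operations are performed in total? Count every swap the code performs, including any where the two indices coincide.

8

pivot=10, i=-1
j=0: -5≤10, i=0, swap(0,0) ⇒ -5 11 6 7 -3 13 2 12 -4 1 10
j=1: 11>10, skip
j=2: 6≤10, i=1, swap(1,2) ⇒ -5 6 11 7 -3 13 2 12 -4 1 10
j=3: 7≤10, i=2, swap(2,3) ⇒ -5 6 7 11 -3 13 2 12 -4 1 10
j=4: -3≤10, i=3, swap(3,4) ⇒ -5 6 7 -3 11 13 2 12 -4 1 10
j=5: 13>10, skip
j=6: 2≤10, i=4, swap(4,6) ⇒ -5 6 7 -3 2 13 11 12 -4 1 10
j=7: 12>10, skip
j=8: -4≤10, i=5, swap(5,8) ⇒ -5 6 7 -3 2 -4 11 12 13 1 10
j=9: 1≤10, i=6, swap(6,9) ⇒ -5 6 7 -3 2 -4 1 12 13 11 10
swap(7,10) ⇒ -5 6 7 -3 2 -4 1 10 13 11 12; return 7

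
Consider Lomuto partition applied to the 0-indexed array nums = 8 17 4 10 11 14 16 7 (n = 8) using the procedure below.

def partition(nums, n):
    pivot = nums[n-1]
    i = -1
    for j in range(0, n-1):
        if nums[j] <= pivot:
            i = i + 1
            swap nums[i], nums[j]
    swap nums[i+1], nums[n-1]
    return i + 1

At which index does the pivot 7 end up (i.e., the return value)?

pivot = nums[7] = 7; i = -1
j=0: nums[0]=8 > 7 → no swap
j=1: nums[1]=17 > 7 → no swap
j=2: nums[2]=4 ≤ 7 → i=0, swap nums[0],nums[2] → 4 17 8 10 11 14 16 7
j=3: nums[3]=10 > 7 → no swap
j=4: nums[4]=11 > 7 → no swap
j=5: nums[5]=14 > 7 → no swap
j=6: nums[6]=16 > 7 → no swap
final swap nums[1],nums[7] → 4 7 8 10 11 14 16 17; return 1

1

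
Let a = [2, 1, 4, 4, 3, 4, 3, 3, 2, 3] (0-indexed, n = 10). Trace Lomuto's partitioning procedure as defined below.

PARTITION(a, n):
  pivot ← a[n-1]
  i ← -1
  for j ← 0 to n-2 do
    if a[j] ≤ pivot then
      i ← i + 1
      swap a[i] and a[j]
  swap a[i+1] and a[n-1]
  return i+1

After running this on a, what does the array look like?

pivot = a[9] = 3; i = -1
j=0: a[0]=2 ≤ 3 → i=0, swap a[0],a[0] (no change) → [2, 1, 4, 4, 3, 4, 3, 3, 2, 3]
j=1: a[1]=1 ≤ 3 → i=1, swap a[1],a[1] (no change) → [2, 1, 4, 4, 3, 4, 3, 3, 2, 3]
j=2: a[2]=4 > 3 → no swap
j=3: a[3]=4 > 3 → no swap
j=4: a[4]=3 ≤ 3 → i=2, swap a[2],a[4] → [2, 1, 3, 4, 4, 4, 3, 3, 2, 3]
j=5: a[5]=4 > 3 → no swap
j=6: a[6]=3 ≤ 3 → i=3, swap a[3],a[6] → [2, 1, 3, 3, 4, 4, 4, 3, 2, 3]
j=7: a[7]=3 ≤ 3 → i=4, swap a[4],a[7] → [2, 1, 3, 3, 3, 4, 4, 4, 2, 3]
j=8: a[8]=2 ≤ 3 → i=5, swap a[5],a[8] → [2, 1, 3, 3, 3, 2, 4, 4, 4, 3]
final swap a[6],a[9] → [2, 1, 3, 3, 3, 2, 3, 4, 4, 4]; return 6

[2, 1, 3, 3, 3, 2, 3, 4, 4, 4]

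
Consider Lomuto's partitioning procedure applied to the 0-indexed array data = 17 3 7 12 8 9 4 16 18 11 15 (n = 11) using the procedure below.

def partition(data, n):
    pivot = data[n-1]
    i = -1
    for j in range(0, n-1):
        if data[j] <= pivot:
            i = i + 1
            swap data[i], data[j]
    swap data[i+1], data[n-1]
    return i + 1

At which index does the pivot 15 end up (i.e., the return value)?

pivot=15, i=-1
j=0: 17>15, skip
j=1: 3≤15, i=0, swap(0,1) ⇒ 3 17 7 12 8 9 4 16 18 11 15
j=2: 7≤15, i=1, swap(1,2) ⇒ 3 7 17 12 8 9 4 16 18 11 15
j=3: 12≤15, i=2, swap(2,3) ⇒ 3 7 12 17 8 9 4 16 18 11 15
j=4: 8≤15, i=3, swap(3,4) ⇒ 3 7 12 8 17 9 4 16 18 11 15
j=5: 9≤15, i=4, swap(4,5) ⇒ 3 7 12 8 9 17 4 16 18 11 15
j=6: 4≤15, i=5, swap(5,6) ⇒ 3 7 12 8 9 4 17 16 18 11 15
j=7: 16>15, skip
j=8: 18>15, skip
j=9: 11≤15, i=6, swap(6,9) ⇒ 3 7 12 8 9 4 11 16 18 17 15
swap(7,10) ⇒ 3 7 12 8 9 4 11 15 18 17 16; return 7

7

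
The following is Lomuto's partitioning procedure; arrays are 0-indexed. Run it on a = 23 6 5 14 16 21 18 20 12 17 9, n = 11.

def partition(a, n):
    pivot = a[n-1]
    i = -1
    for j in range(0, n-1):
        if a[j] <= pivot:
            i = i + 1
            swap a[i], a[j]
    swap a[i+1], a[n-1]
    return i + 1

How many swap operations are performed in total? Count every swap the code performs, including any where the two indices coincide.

pivot=9, i=-1
j=0: 23>9, skip
j=1: 6≤9, i=0, swap(0,1) ⇒ 6 23 5 14 16 21 18 20 12 17 9
j=2: 5≤9, i=1, swap(1,2) ⇒ 6 5 23 14 16 21 18 20 12 17 9
j=3: 14>9, skip
j=4: 16>9, skip
j=5: 21>9, skip
j=6: 18>9, skip
j=7: 20>9, skip
j=8: 12>9, skip
j=9: 17>9, skip
swap(2,10) ⇒ 6 5 9 14 16 21 18 20 12 17 23; return 2

3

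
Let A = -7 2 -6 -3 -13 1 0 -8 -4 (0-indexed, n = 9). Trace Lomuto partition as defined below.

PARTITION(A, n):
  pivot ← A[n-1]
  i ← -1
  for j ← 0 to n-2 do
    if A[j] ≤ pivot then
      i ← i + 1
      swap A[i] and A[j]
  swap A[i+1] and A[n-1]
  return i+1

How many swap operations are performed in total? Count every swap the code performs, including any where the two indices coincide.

5

pivot=-4, i=-1
j=0: -7≤-4, i=0, swap(0,0) ⇒ -7 2 -6 -3 -13 1 0 -8 -4
j=1: 2>-4, skip
j=2: -6≤-4, i=1, swap(1,2) ⇒ -7 -6 2 -3 -13 1 0 -8 -4
j=3: -3>-4, skip
j=4: -13≤-4, i=2, swap(2,4) ⇒ -7 -6 -13 -3 2 1 0 -8 -4
j=5: 1>-4, skip
j=6: 0>-4, skip
j=7: -8≤-4, i=3, swap(3,7) ⇒ -7 -6 -13 -8 2 1 0 -3 -4
swap(4,8) ⇒ -7 -6 -13 -8 -4 1 0 -3 2; return 4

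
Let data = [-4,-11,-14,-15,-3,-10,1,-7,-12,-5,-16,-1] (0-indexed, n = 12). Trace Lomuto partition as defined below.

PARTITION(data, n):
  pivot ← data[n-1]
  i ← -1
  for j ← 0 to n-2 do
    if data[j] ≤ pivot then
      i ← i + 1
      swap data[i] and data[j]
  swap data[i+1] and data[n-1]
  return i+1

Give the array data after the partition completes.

pivot=-1, i=-1
j=0: -4≤-1, i=0, swap(0,0) ⇒ [-4,-11,-14,-15,-3,-10,1,-7,-12,-5,-16,-1]
j=1: -11≤-1, i=1, swap(1,1) ⇒ [-4,-11,-14,-15,-3,-10,1,-7,-12,-5,-16,-1]
j=2: -14≤-1, i=2, swap(2,2) ⇒ [-4,-11,-14,-15,-3,-10,1,-7,-12,-5,-16,-1]
j=3: -15≤-1, i=3, swap(3,3) ⇒ [-4,-11,-14,-15,-3,-10,1,-7,-12,-5,-16,-1]
j=4: -3≤-1, i=4, swap(4,4) ⇒ [-4,-11,-14,-15,-3,-10,1,-7,-12,-5,-16,-1]
j=5: -10≤-1, i=5, swap(5,5) ⇒ [-4,-11,-14,-15,-3,-10,1,-7,-12,-5,-16,-1]
j=6: 1>-1, skip
j=7: -7≤-1, i=6, swap(6,7) ⇒ [-4,-11,-14,-15,-3,-10,-7,1,-12,-5,-16,-1]
j=8: -12≤-1, i=7, swap(7,8) ⇒ [-4,-11,-14,-15,-3,-10,-7,-12,1,-5,-16,-1]
j=9: -5≤-1, i=8, swap(8,9) ⇒ [-4,-11,-14,-15,-3,-10,-7,-12,-5,1,-16,-1]
j=10: -16≤-1, i=9, swap(9,10) ⇒ [-4,-11,-14,-15,-3,-10,-7,-12,-5,-16,1,-1]
swap(10,11) ⇒ [-4,-11,-14,-15,-3,-10,-7,-12,-5,-16,-1,1]; return 10

[-4,-11,-14,-15,-3,-10,-7,-12,-5,-16,-1,1]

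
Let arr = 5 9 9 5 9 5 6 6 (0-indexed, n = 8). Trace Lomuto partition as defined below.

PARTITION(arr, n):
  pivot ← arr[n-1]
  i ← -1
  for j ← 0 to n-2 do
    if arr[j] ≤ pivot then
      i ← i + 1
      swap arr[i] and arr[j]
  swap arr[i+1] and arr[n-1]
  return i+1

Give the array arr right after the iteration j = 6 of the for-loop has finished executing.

pivot=6, i=-1
j=0: 5≤6, i=0, swap(0,0) ⇒ 5 9 9 5 9 5 6 6
j=1: 9>6, skip
j=2: 9>6, skip
j=3: 5≤6, i=1, swap(1,3) ⇒ 5 5 9 9 9 5 6 6
j=4: 9>6, skip
j=5: 5≤6, i=2, swap(2,5) ⇒ 5 5 5 9 9 9 6 6
j=6: 6≤6, i=3, swap(3,6) ⇒ 5 5 5 6 9 9 9 6
(after j=6) arr = 5 5 5 6 9 9 9 6

5 5 5 6 9 9 9 6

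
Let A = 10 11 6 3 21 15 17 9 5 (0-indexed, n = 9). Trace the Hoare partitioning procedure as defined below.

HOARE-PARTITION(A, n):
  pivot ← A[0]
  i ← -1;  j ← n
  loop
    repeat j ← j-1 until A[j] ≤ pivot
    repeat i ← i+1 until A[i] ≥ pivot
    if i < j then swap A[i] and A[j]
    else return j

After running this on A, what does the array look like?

5 9 6 3 21 15 17 11 10

pivot = A[0] = 10; i = -1, j = 9
j→8 (A[8]=5≤10), i→0 (A[0]=10≥10); i<j, swap → 5 11 6 3 21 15 17 9 10
j→7 (A[7]=9≤10), i→1 (A[1]=11≥10); i<j, swap → 5 9 6 3 21 15 17 11 10
j→3, i→4; i≥j, return j=3. A = 5 9 6 3 21 15 17 11 10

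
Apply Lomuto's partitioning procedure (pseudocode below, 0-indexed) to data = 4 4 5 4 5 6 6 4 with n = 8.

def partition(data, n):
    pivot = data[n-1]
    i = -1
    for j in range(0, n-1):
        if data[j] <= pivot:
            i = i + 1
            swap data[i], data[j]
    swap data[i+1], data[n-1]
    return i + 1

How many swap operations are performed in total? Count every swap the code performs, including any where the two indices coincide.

pivot = data[7] = 4; i = -1
j=0: data[0]=4 ≤ 4 → i=0, swap data[0],data[0] (no change) → 4 4 5 4 5 6 6 4
j=1: data[1]=4 ≤ 4 → i=1, swap data[1],data[1] (no change) → 4 4 5 4 5 6 6 4
j=2: data[2]=5 > 4 → no swap
j=3: data[3]=4 ≤ 4 → i=2, swap data[2],data[3] → 4 4 4 5 5 6 6 4
j=4: data[4]=5 > 4 → no swap
j=5: data[5]=6 > 4 → no swap
j=6: data[6]=6 > 4 → no swap
final swap data[3],data[7] → 4 4 4 4 5 6 6 5; return 3

4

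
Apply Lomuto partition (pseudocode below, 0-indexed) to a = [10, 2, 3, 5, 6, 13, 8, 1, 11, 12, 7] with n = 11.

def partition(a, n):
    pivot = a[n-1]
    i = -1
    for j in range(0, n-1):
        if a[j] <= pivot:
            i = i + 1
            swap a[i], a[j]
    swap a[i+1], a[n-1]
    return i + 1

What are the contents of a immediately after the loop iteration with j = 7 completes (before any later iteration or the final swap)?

pivot = a[10] = 7; i = -1
j=0: a[0]=10 > 7 → no swap
j=1: a[1]=2 ≤ 7 → i=0, swap a[0],a[1] → [2, 10, 3, 5, 6, 13, 8, 1, 11, 12, 7]
j=2: a[2]=3 ≤ 7 → i=1, swap a[1],a[2] → [2, 3, 10, 5, 6, 13, 8, 1, 11, 12, 7]
j=3: a[3]=5 ≤ 7 → i=2, swap a[2],a[3] → [2, 3, 5, 10, 6, 13, 8, 1, 11, 12, 7]
j=4: a[4]=6 ≤ 7 → i=3, swap a[3],a[4] → [2, 3, 5, 6, 10, 13, 8, 1, 11, 12, 7]
j=5: a[5]=13 > 7 → no swap
j=6: a[6]=8 > 7 → no swap
j=7: a[7]=1 ≤ 7 → i=4, swap a[4],a[7] → [2, 3, 5, 6, 1, 13, 8, 10, 11, 12, 7]
(after j=7) a = [2, 3, 5, 6, 1, 13, 8, 10, 11, 12, 7]

[2, 3, 5, 6, 1, 13, 8, 10, 11, 12, 7]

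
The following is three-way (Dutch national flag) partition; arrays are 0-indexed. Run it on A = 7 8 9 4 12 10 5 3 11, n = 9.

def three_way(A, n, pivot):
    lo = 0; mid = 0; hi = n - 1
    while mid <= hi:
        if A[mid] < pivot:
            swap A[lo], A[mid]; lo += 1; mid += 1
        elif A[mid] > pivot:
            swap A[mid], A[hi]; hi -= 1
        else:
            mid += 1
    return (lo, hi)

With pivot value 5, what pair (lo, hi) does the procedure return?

(2, 2)

lo=0 mid=0 hi=8
7>5: swap(0,8), hi=7 ⇒ 11 8 9 4 12 10 5 3 7
11>5: swap(0,7), hi=6 ⇒ 3 8 9 4 12 10 5 11 7
3<5: swap(0,0), lo=1 mid=1 ⇒ 3 8 9 4 12 10 5 11 7
8>5: swap(1,6), hi=5 ⇒ 3 5 9 4 12 10 8 11 7
5=5: mid=2
9>5: swap(2,5), hi=4 ⇒ 3 5 10 4 12 9 8 11 7
10>5: swap(2,4), hi=3 ⇒ 3 5 12 4 10 9 8 11 7
12>5: swap(2,3), hi=2 ⇒ 3 5 4 12 10 9 8 11 7
4<5: swap(1,2), lo=2 mid=3 ⇒ 3 4 5 12 10 9 8 11 7
done. lo=2 hi=2; A=3 4 5 12 10 9 8 11 7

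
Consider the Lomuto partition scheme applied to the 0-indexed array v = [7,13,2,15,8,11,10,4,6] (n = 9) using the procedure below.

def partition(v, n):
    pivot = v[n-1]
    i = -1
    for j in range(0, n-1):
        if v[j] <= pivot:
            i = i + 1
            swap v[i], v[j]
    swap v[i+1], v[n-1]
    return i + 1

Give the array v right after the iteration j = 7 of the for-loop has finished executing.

pivot = v[8] = 6; i = -1
j=0: v[0]=7 > 6 → no swap
j=1: v[1]=13 > 6 → no swap
j=2: v[2]=2 ≤ 6 → i=0, swap v[0],v[2] → [2,13,7,15,8,11,10,4,6]
j=3: v[3]=15 > 6 → no swap
j=4: v[4]=8 > 6 → no swap
j=5: v[5]=11 > 6 → no swap
j=6: v[6]=10 > 6 → no swap
j=7: v[7]=4 ≤ 6 → i=1, swap v[1],v[7] → [2,4,7,15,8,11,10,13,6]
(after j=7) v = [2,4,7,15,8,11,10,13,6]

[2,4,7,15,8,11,10,13,6]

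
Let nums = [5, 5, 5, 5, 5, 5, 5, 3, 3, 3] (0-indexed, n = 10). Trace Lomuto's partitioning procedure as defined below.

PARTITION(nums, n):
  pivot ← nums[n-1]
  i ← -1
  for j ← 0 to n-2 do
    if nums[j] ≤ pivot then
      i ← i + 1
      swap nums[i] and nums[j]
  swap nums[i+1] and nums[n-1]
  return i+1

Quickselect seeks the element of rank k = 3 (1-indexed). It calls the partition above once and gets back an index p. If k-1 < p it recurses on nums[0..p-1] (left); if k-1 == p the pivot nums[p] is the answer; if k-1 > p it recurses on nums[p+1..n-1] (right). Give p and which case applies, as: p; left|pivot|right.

pivot=3, i=-1
j=0: 5>3, skip
j=1: 5>3, skip
j=2: 5>3, skip
j=3: 5>3, skip
j=4: 5>3, skip
j=5: 5>3, skip
j=6: 5>3, skip
j=7: 3≤3, i=0, swap(0,7) ⇒ [3, 5, 5, 5, 5, 5, 5, 5, 3, 3]
j=8: 3≤3, i=1, swap(1,8) ⇒ [3, 3, 5, 5, 5, 5, 5, 5, 5, 3]
swap(2,9) ⇒ [3, 3, 3, 5, 5, 5, 5, 5, 5, 5]; return 2
p = 2; k-1 = 2 == 2 ⇒ pivot

2; pivot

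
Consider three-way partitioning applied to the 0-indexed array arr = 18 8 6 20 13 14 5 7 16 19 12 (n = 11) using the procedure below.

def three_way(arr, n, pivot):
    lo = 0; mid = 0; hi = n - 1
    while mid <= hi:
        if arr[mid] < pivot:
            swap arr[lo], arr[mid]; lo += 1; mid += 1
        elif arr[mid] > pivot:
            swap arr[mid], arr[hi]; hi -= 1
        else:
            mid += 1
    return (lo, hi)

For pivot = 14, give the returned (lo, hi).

pivot = 14; lo=0, mid=0, hi=10
arr[mid]=18>14: swap arr[0],arr[10]; hi=9 → 12 8 6 20 13 14 5 7 16 19 18
arr[mid]=12<14: swap arr[0],arr[0]; lo=1,mid=1 → 12 8 6 20 13 14 5 7 16 19 18
arr[mid]=8<14: swap arr[1],arr[1]; lo=2,mid=2 → 12 8 6 20 13 14 5 7 16 19 18
arr[mid]=6<14: swap arr[2],arr[2]; lo=3,mid=3 → 12 8 6 20 13 14 5 7 16 19 18
arr[mid]=20>14: swap arr[3],arr[9]; hi=8 → 12 8 6 19 13 14 5 7 16 20 18
arr[mid]=19>14: swap arr[3],arr[8]; hi=7 → 12 8 6 16 13 14 5 7 19 20 18
arr[mid]=16>14: swap arr[3],arr[7]; hi=6 → 12 8 6 7 13 14 5 16 19 20 18
arr[mid]=7<14: swap arr[3],arr[3]; lo=4,mid=4 → 12 8 6 7 13 14 5 16 19 20 18
arr[mid]=13<14: swap arr[4],arr[4]; lo=5,mid=5 → 12 8 6 7 13 14 5 16 19 20 18
arr[mid]=14=14: mid=6
arr[mid]=5<14: swap arr[5],arr[6]; lo=6,mid=7 → 12 8 6 7 13 5 14 16 19 20 18
end: lo=6, hi=6; arr = 12 8 6 7 13 5 14 16 19 20 18

(6, 6)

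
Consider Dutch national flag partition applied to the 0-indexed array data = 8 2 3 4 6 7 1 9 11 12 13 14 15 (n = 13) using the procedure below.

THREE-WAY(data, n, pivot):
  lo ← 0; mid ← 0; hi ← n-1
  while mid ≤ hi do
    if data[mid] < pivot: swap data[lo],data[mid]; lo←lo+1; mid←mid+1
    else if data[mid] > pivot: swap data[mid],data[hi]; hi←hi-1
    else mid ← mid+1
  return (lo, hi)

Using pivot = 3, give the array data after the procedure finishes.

lo=0 mid=0 hi=12
8>3: swap(0,12), hi=11 ⇒ 15 2 3 4 6 7 1 9 11 12 13 14 8
15>3: swap(0,11), hi=10 ⇒ 14 2 3 4 6 7 1 9 11 12 13 15 8
14>3: swap(0,10), hi=9 ⇒ 13 2 3 4 6 7 1 9 11 12 14 15 8
13>3: swap(0,9), hi=8 ⇒ 12 2 3 4 6 7 1 9 11 13 14 15 8
12>3: swap(0,8), hi=7 ⇒ 11 2 3 4 6 7 1 9 12 13 14 15 8
11>3: swap(0,7), hi=6 ⇒ 9 2 3 4 6 7 1 11 12 13 14 15 8
9>3: swap(0,6), hi=5 ⇒ 1 2 3 4 6 7 9 11 12 13 14 15 8
1<3: swap(0,0), lo=1 mid=1 ⇒ 1 2 3 4 6 7 9 11 12 13 14 15 8
2<3: swap(1,1), lo=2 mid=2 ⇒ 1 2 3 4 6 7 9 11 12 13 14 15 8
3=3: mid=3
4>3: swap(3,5), hi=4 ⇒ 1 2 3 7 6 4 9 11 12 13 14 15 8
7>3: swap(3,4), hi=3 ⇒ 1 2 3 6 7 4 9 11 12 13 14 15 8
6>3: swap(3,3), hi=2 ⇒ 1 2 3 6 7 4 9 11 12 13 14 15 8
done. lo=2 hi=2; data=1 2 3 6 7 4 9 11 12 13 14 15 8

1 2 3 6 7 4 9 11 12 13 14 15 8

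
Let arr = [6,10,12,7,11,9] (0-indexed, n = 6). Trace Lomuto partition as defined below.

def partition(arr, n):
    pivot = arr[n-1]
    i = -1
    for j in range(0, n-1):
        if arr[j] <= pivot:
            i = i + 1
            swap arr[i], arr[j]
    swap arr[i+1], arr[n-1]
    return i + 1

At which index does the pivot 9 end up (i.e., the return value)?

2

pivot = arr[5] = 9; i = -1
j=0: arr[0]=6 ≤ 9 → i=0, swap arr[0],arr[0] (no change) → [6,10,12,7,11,9]
j=1: arr[1]=10 > 9 → no swap
j=2: arr[2]=12 > 9 → no swap
j=3: arr[3]=7 ≤ 9 → i=1, swap arr[1],arr[3] → [6,7,12,10,11,9]
j=4: arr[4]=11 > 9 → no swap
final swap arr[2],arr[5] → [6,7,9,10,11,12]; return 2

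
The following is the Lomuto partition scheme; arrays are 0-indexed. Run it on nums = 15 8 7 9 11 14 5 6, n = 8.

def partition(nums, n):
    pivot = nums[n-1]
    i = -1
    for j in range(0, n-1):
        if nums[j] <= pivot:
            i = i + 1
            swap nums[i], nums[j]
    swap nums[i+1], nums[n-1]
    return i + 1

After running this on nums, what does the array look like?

5 6 7 9 11 14 15 8

pivot = nums[7] = 6; i = -1
j=0: nums[0]=15 > 6 → no swap
j=1: nums[1]=8 > 6 → no swap
j=2: nums[2]=7 > 6 → no swap
j=3: nums[3]=9 > 6 → no swap
j=4: nums[4]=11 > 6 → no swap
j=5: nums[5]=14 > 6 → no swap
j=6: nums[6]=5 ≤ 6 → i=0, swap nums[0],nums[6] → 5 8 7 9 11 14 15 6
final swap nums[1],nums[7] → 5 6 7 9 11 14 15 8; return 1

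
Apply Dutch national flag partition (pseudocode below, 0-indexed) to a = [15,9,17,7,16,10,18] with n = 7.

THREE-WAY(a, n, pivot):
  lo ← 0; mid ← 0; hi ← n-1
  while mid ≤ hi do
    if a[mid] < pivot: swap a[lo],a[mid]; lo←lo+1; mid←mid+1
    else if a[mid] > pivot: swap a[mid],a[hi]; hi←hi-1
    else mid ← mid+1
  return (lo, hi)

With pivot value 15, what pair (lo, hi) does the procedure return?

(3, 3)

pivot = 15; lo=0, mid=0, hi=6
a[mid]=15=15: mid=1
a[mid]=9<15: swap a[0],a[1]; lo=1,mid=2 → [9,15,17,7,16,10,18]
a[mid]=17>15: swap a[2],a[6]; hi=5 → [9,15,18,7,16,10,17]
a[mid]=18>15: swap a[2],a[5]; hi=4 → [9,15,10,7,16,18,17]
a[mid]=10<15: swap a[1],a[2]; lo=2,mid=3 → [9,10,15,7,16,18,17]
a[mid]=7<15: swap a[2],a[3]; lo=3,mid=4 → [9,10,7,15,16,18,17]
a[mid]=16>15: swap a[4],a[4]; hi=3 → [9,10,7,15,16,18,17]
end: lo=3, hi=3; a = [9,10,7,15,16,18,17]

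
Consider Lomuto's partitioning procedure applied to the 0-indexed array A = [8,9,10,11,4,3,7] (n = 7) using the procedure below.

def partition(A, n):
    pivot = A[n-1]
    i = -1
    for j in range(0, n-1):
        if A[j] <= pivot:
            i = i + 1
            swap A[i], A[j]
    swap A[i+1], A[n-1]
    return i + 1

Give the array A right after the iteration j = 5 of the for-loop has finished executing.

pivot=7, i=-1
j=0: 8>7, skip
j=1: 9>7, skip
j=2: 10>7, skip
j=3: 11>7, skip
j=4: 4≤7, i=0, swap(0,4) ⇒ [4,9,10,11,8,3,7]
j=5: 3≤7, i=1, swap(1,5) ⇒ [4,3,10,11,8,9,7]
(after j=5) A = [4,3,10,11,8,9,7]

[4,3,10,11,8,9,7]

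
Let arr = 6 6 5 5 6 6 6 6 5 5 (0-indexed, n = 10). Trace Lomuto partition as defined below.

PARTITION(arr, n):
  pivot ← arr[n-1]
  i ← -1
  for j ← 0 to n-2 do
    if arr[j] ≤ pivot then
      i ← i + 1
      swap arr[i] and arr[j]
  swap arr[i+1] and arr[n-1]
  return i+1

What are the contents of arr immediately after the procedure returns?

5 5 5 5 6 6 6 6 6 6

pivot = arr[9] = 5; i = -1
j=0: arr[0]=6 > 5 → no swap
j=1: arr[1]=6 > 5 → no swap
j=2: arr[2]=5 ≤ 5 → i=0, swap arr[0],arr[2] → 5 6 6 5 6 6 6 6 5 5
j=3: arr[3]=5 ≤ 5 → i=1, swap arr[1],arr[3] → 5 5 6 6 6 6 6 6 5 5
j=4: arr[4]=6 > 5 → no swap
j=5: arr[5]=6 > 5 → no swap
j=6: arr[6]=6 > 5 → no swap
j=7: arr[7]=6 > 5 → no swap
j=8: arr[8]=5 ≤ 5 → i=2, swap arr[2],arr[8] → 5 5 5 6 6 6 6 6 6 5
final swap arr[3],arr[9] → 5 5 5 5 6 6 6 6 6 6; return 3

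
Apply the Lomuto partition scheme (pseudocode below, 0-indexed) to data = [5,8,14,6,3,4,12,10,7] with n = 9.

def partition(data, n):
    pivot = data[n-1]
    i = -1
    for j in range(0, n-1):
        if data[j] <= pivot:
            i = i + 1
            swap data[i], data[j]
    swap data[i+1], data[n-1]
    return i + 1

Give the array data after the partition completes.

pivot = data[8] = 7; i = -1
j=0: data[0]=5 ≤ 7 → i=0, swap data[0],data[0] (no change) → [5,8,14,6,3,4,12,10,7]
j=1: data[1]=8 > 7 → no swap
j=2: data[2]=14 > 7 → no swap
j=3: data[3]=6 ≤ 7 → i=1, swap data[1],data[3] → [5,6,14,8,3,4,12,10,7]
j=4: data[4]=3 ≤ 7 → i=2, swap data[2],data[4] → [5,6,3,8,14,4,12,10,7]
j=5: data[5]=4 ≤ 7 → i=3, swap data[3],data[5] → [5,6,3,4,14,8,12,10,7]
j=6: data[6]=12 > 7 → no swap
j=7: data[7]=10 > 7 → no swap
final swap data[4],data[8] → [5,6,3,4,7,8,12,10,14]; return 4

[5,6,3,4,7,8,12,10,14]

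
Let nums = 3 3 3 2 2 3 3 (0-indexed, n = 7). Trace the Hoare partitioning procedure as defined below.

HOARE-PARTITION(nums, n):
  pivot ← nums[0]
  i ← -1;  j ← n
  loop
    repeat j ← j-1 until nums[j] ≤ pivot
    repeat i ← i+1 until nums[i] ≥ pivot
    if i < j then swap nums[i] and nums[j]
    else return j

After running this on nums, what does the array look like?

3 3 2 2 3 3 3

pivot = nums[0] = 3; i = -1, j = 7
j→6 (nums[6]=3≤3), i→0 (nums[0]=3≥3); i<j, swap → 3 3 3 2 2 3 3
j→5 (nums[5]=3≤3), i→1 (nums[1]=3≥3); i<j, swap → 3 3 3 2 2 3 3
j→4 (nums[4]=2≤3), i→2 (nums[2]=3≥3); i<j, swap → 3 3 2 2 3 3 3
j→3, i→4; i≥j, return j=3. nums = 3 3 2 2 3 3 3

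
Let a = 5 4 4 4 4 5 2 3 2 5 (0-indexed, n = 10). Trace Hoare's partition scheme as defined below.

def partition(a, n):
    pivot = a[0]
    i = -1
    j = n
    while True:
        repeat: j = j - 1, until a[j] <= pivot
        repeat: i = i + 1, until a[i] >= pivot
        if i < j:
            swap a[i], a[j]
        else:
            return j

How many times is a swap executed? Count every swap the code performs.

pivot = a[0] = 5; i = -1, j = 10
j→9 (a[9]=5≤5), i→0 (a[0]=5≥5); i<j, swap → 5 4 4 4 4 5 2 3 2 5
j→8 (a[8]=2≤5), i→5 (a[5]=5≥5); i<j, swap → 5 4 4 4 4 2 2 3 5 5
j→7, i→8; i≥j, return j=7. a = 5 4 4 4 4 2 2 3 5 5

2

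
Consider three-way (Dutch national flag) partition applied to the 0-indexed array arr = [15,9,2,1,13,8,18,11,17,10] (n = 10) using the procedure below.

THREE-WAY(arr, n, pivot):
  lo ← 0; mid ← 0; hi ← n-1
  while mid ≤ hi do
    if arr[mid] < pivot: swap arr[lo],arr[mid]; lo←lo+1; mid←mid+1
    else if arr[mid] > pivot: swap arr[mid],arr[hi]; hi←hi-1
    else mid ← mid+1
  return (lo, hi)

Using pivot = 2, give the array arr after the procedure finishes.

[1,2,9,13,8,18,11,17,10,15]

lo=0 mid=0 hi=9
15>2: swap(0,9), hi=8 ⇒ [10,9,2,1,13,8,18,11,17,15]
10>2: swap(0,8), hi=7 ⇒ [17,9,2,1,13,8,18,11,10,15]
17>2: swap(0,7), hi=6 ⇒ [11,9,2,1,13,8,18,17,10,15]
11>2: swap(0,6), hi=5 ⇒ [18,9,2,1,13,8,11,17,10,15]
18>2: swap(0,5), hi=4 ⇒ [8,9,2,1,13,18,11,17,10,15]
8>2: swap(0,4), hi=3 ⇒ [13,9,2,1,8,18,11,17,10,15]
13>2: swap(0,3), hi=2 ⇒ [1,9,2,13,8,18,11,17,10,15]
1<2: swap(0,0), lo=1 mid=1 ⇒ [1,9,2,13,8,18,11,17,10,15]
9>2: swap(1,2), hi=1 ⇒ [1,2,9,13,8,18,11,17,10,15]
2=2: mid=2
done. lo=1 hi=1; arr=[1,2,9,13,8,18,11,17,10,15]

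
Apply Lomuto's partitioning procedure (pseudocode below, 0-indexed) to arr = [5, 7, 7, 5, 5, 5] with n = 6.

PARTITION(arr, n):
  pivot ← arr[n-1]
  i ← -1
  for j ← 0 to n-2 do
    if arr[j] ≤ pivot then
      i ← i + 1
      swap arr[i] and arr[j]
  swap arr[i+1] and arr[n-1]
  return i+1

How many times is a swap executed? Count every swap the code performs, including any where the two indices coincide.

4

pivot = arr[5] = 5; i = -1
j=0: arr[0]=5 ≤ 5 → i=0, swap arr[0],arr[0] (no change) → [5, 7, 7, 5, 5, 5]
j=1: arr[1]=7 > 5 → no swap
j=2: arr[2]=7 > 5 → no swap
j=3: arr[3]=5 ≤ 5 → i=1, swap arr[1],arr[3] → [5, 5, 7, 7, 5, 5]
j=4: arr[4]=5 ≤ 5 → i=2, swap arr[2],arr[4] → [5, 5, 5, 7, 7, 5]
final swap arr[3],arr[5] → [5, 5, 5, 5, 7, 7]; return 3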